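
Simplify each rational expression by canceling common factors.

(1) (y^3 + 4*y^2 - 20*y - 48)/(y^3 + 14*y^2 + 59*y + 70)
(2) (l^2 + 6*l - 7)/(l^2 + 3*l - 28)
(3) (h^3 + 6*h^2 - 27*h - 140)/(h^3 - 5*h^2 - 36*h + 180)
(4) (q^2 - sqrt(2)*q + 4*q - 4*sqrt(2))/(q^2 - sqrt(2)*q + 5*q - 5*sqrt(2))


(1) = (y^2 + 2*y - 24)/(y^2 + 12*y + 35)
(2) = (l - 1)/(l - 4)
(3) = (h^2 + 11*h + 28)/(h^2 - 36)
(4) = (q + 4)/(q + 5)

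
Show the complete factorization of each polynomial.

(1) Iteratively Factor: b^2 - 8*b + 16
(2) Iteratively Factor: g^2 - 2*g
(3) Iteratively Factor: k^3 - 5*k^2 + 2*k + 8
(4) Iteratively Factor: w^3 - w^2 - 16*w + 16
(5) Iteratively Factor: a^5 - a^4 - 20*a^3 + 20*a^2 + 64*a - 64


(1) = (b - 4)*(b - 4)
(2) = (g)*(g - 2)
(3) = (k - 4)*(k^2 - k - 2) = (k - 4)*(k + 1)*(k - 2)
(4) = (w - 4)*(w^2 + 3*w - 4) = (w - 4)*(w + 4)*(w - 1)
(5) = (a + 4)*(a^4 - 5*a^3 + 20*a - 16) = (a + 2)*(a + 4)*(a^3 - 7*a^2 + 14*a - 8) = (a - 2)*(a + 2)*(a + 4)*(a^2 - 5*a + 4) = (a - 2)*(a - 1)*(a + 2)*(a + 4)*(a - 4)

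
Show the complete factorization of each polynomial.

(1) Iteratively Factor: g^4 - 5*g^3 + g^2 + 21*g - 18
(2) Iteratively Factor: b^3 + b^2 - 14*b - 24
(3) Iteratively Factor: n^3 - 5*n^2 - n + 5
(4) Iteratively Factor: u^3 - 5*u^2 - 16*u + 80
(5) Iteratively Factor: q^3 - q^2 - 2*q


(1) = (g - 3)*(g^3 - 2*g^2 - 5*g + 6) = (g - 3)*(g + 2)*(g^2 - 4*g + 3) = (g - 3)*(g - 1)*(g + 2)*(g - 3)
(2) = (b + 3)*(b^2 - 2*b - 8) = (b - 4)*(b + 3)*(b + 2)
(3) = (n - 5)*(n^2 - 1) = (n - 5)*(n + 1)*(n - 1)
(4) = (u - 4)*(u^2 - u - 20) = (u - 5)*(u - 4)*(u + 4)
(5) = (q)*(q^2 - q - 2) = q*(q + 1)*(q - 2)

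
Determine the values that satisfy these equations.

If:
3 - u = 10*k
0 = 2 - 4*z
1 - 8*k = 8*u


Then:
k = 23/72
u = -7/36
z = 1/2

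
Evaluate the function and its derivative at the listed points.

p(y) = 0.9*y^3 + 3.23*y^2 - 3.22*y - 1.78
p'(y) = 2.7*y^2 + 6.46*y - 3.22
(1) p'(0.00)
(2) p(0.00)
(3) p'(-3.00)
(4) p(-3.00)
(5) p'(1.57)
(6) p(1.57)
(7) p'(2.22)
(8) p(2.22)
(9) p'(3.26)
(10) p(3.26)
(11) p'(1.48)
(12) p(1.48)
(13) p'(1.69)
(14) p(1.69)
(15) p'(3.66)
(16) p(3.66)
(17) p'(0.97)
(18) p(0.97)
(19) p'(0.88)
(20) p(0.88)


(1) = -3.22
(2) = -1.78
(3) = 1.70
(4) = 12.65
(5) = 13.58
(6) = 4.61
(7) = 24.43
(8) = 16.84
(9) = 46.53
(10) = 53.23
(11) = 12.25
(12) = 3.45
(13) = 15.41
(14) = 6.35
(15) = 56.59
(16) = 73.83
(17) = 5.59
(18) = -1.04
(19) = 4.56
(20) = -1.50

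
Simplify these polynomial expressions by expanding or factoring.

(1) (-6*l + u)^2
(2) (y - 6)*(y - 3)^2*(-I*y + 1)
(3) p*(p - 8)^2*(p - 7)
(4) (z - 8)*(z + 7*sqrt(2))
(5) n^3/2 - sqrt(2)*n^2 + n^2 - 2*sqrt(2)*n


(1) = 36*l^2 - 12*l*u + u^2
(2) = -I*y^4 + y^3 + 12*I*y^3 - 12*y^2 - 45*I*y^2 + 45*y + 54*I*y - 54
(3) = p^4 - 23*p^3 + 176*p^2 - 448*p
(4) = z^2 - 8*z + 7*sqrt(2)*z - 56*sqrt(2)
(5) = n*(n/2 + 1)*(n - 2*sqrt(2))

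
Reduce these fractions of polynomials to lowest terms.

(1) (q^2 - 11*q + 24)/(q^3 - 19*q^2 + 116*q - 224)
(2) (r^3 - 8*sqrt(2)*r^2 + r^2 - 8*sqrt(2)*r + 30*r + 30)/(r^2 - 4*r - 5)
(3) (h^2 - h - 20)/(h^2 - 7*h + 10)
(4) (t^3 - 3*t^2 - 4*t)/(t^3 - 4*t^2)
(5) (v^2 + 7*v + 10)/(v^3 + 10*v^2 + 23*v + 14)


(1) = (q - 3)/(q^2 - 11*q + 28)
(2) = (r^2 - 8*sqrt(2)*r + 30)/(r - 5)
(3) = (h + 4)/(h - 2)
(4) = (t + 1)/t
(5) = (v + 5)/(v^2 + 8*v + 7)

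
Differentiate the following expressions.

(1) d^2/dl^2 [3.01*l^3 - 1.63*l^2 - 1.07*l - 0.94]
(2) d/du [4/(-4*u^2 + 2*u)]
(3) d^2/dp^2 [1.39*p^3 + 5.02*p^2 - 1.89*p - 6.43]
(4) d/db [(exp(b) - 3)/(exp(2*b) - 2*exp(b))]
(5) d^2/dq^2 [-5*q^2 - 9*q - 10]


(1) = 18.06*l - 3.26
(2) = 2*(4*u - 1)/(u^2*(2*u - 1)^2)
(3) = 8.34*p + 10.04
(4) = (-exp(2*b) + 6*exp(b) - 6)*exp(-b)/(exp(2*b) - 4*exp(b) + 4)
(5) = -10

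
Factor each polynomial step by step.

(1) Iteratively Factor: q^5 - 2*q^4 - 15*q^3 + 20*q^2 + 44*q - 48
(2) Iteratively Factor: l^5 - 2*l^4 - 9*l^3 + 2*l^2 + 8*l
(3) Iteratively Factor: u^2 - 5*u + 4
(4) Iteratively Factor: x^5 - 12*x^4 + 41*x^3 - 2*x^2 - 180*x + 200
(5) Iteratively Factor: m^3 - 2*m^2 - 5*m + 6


(1) = (q - 2)*(q^4 - 15*q^2 - 10*q + 24) = (q - 2)*(q + 3)*(q^3 - 3*q^2 - 6*q + 8) = (q - 2)*(q + 2)*(q + 3)*(q^2 - 5*q + 4) = (q - 2)*(q - 1)*(q + 2)*(q + 3)*(q - 4)
(2) = (l)*(l^4 - 2*l^3 - 9*l^2 + 2*l + 8) = l*(l - 1)*(l^3 - l^2 - 10*l - 8) = l*(l - 4)*(l - 1)*(l^2 + 3*l + 2) = l*(l - 4)*(l - 1)*(l + 2)*(l + 1)
(3) = (u - 1)*(u - 4)
(4) = (x - 5)*(x^4 - 7*x^3 + 6*x^2 + 28*x - 40) = (x - 5)^2*(x^3 - 2*x^2 - 4*x + 8) = (x - 5)^2*(x - 2)*(x^2 - 4) = (x - 5)^2*(x - 2)*(x + 2)*(x - 2)
(5) = (m + 2)*(m^2 - 4*m + 3) = (m - 3)*(m + 2)*(m - 1)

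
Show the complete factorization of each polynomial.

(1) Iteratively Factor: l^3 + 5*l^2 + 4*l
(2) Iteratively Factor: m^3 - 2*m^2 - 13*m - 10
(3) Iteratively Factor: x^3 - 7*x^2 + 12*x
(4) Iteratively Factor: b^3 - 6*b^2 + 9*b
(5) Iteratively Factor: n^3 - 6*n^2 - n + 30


(1) = (l)*(l^2 + 5*l + 4) = l*(l + 4)*(l + 1)
(2) = (m + 1)*(m^2 - 3*m - 10) = (m + 1)*(m + 2)*(m - 5)
(3) = (x - 3)*(x^2 - 4*x) = (x - 4)*(x - 3)*(x)
(4) = (b - 3)*(b^2 - 3*b) = b*(b - 3)*(b - 3)
(5) = (n - 3)*(n^2 - 3*n - 10) = (n - 5)*(n - 3)*(n + 2)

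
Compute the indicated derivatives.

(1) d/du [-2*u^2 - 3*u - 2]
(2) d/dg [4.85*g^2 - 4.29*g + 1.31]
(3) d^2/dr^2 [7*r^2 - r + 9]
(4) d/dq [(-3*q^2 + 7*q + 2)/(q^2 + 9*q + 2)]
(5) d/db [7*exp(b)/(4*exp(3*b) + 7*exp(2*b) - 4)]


(1) = -4*u - 3
(2) = 9.7*g - 4.29
(3) = 14
(4) = 2*(-17*q^2 - 8*q - 2)/(q^4 + 18*q^3 + 85*q^2 + 36*q + 4)
(5) = 7*(-2*(6*exp(b) + 7)*exp(2*b) + 4*exp(3*b) + 7*exp(2*b) - 4)*exp(b)/(4*exp(3*b) + 7*exp(2*b) - 4)^2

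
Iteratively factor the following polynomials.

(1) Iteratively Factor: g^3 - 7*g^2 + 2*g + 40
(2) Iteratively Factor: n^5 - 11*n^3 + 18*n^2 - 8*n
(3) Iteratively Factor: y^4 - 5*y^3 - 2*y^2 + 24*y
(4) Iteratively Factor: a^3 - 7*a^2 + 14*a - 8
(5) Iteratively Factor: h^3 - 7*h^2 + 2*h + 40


(1) = (g + 2)*(g^2 - 9*g + 20) = (g - 4)*(g + 2)*(g - 5)
(2) = (n)*(n^4 - 11*n^2 + 18*n - 8) = n*(n - 2)*(n^3 + 2*n^2 - 7*n + 4) = n*(n - 2)*(n - 1)*(n^2 + 3*n - 4) = n*(n - 2)*(n - 1)*(n + 4)*(n - 1)
(3) = (y - 4)*(y^3 - y^2 - 6*y) = (y - 4)*(y + 2)*(y^2 - 3*y) = y*(y - 4)*(y + 2)*(y - 3)
(4) = (a - 4)*(a^2 - 3*a + 2) = (a - 4)*(a - 1)*(a - 2)
(5) = (h + 2)*(h^2 - 9*h + 20) = (h - 5)*(h + 2)*(h - 4)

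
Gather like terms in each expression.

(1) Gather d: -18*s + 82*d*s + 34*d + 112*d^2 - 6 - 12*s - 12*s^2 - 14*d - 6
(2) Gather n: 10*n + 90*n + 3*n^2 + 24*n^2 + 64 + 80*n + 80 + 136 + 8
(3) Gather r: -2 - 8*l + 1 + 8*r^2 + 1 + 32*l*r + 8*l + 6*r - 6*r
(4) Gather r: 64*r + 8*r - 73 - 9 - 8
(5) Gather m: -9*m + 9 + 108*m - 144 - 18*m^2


(1) = 112*d^2 + d*(82*s + 20) - 12*s^2 - 30*s - 12
(2) = 27*n^2 + 180*n + 288
(3) = 32*l*r + 8*r^2
(4) = 72*r - 90
(5) = -18*m^2 + 99*m - 135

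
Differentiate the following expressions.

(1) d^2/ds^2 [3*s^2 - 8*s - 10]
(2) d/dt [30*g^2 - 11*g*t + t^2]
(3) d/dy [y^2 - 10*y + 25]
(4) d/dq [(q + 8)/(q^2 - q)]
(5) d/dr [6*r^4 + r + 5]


(1) = 6
(2) = -11*g + 2*t
(3) = 2*y - 10
(4) = (-q^2 - 16*q + 8)/(q^2*(q^2 - 2*q + 1))
(5) = 24*r^3 + 1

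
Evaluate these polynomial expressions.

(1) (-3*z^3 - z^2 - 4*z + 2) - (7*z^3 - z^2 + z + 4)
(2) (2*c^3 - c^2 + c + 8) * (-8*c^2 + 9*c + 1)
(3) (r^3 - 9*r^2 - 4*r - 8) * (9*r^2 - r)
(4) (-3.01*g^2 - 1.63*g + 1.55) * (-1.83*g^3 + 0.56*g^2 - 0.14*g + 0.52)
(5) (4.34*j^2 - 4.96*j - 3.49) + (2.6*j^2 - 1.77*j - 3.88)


(1) = -10*z^3 - 5*z - 2
(2) = -16*c^5 + 26*c^4 - 15*c^3 - 56*c^2 + 73*c + 8
(3) = 9*r^5 - 82*r^4 - 27*r^3 - 68*r^2 + 8*r
(4) = 5.5083*g^5 + 1.2973*g^4 - 3.3279*g^3 - 0.469*g^2 - 1.0646*g + 0.806
(5) = 6.94*j^2 - 6.73*j - 7.37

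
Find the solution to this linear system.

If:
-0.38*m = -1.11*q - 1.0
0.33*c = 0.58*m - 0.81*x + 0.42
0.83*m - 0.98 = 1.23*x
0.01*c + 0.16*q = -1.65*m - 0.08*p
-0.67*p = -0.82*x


Then:
c = 3.24
m = 0.11
p = -0.89
q = -0.86
x = -0.72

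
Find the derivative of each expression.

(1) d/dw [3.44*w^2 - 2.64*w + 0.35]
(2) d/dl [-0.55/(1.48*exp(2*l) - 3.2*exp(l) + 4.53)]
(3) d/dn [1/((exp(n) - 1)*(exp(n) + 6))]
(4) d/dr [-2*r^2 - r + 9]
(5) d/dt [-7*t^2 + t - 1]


(1) = 6.88*w - 2.64
(2) = (1.628*exp(l) - 1.76)*exp(l)/(1.48*exp(2*l) - 3.2*exp(l) + 4.53)^2
(3) = (-2*exp(n) - 5)*exp(n)/(exp(4*n) + 10*exp(3*n) + 13*exp(2*n) - 60*exp(n) + 36)
(4) = -4*r - 1
(5) = 1 - 14*t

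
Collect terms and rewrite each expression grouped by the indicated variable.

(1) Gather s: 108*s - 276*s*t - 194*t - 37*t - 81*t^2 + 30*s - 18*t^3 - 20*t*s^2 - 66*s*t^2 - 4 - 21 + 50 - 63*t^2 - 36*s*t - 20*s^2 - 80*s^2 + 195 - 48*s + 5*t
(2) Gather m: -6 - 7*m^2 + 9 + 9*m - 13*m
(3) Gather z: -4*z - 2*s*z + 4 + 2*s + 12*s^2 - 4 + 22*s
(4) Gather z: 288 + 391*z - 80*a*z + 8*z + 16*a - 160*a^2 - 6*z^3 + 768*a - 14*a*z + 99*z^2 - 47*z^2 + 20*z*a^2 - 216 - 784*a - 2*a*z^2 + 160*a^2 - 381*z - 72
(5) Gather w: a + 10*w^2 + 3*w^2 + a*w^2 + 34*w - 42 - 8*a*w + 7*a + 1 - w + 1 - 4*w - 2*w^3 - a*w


(1) = s^2*(-20*t - 100) + s*(-66*t^2 - 312*t + 90) - 18*t^3 - 144*t^2 - 226*t + 220
(2) = -7*m^2 - 4*m + 3
(3) = 12*s^2 + 24*s + z*(-2*s - 4)
(4) = -6*z^3 + z^2*(52 - 2*a) + z*(20*a^2 - 94*a + 18)
(5) = 8*a - 2*w^3 + w^2*(a + 13) + w*(29 - 9*a) - 40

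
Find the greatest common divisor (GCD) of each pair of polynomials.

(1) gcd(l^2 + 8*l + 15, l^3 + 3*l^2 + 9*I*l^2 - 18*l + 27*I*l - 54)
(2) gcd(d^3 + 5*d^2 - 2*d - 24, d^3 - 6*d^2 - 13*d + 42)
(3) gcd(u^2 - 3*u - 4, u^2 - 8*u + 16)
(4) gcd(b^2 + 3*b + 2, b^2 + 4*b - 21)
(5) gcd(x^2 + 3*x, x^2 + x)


(1) = l + 3
(2) = gcd((d - 2)*(d + 3)*(d + 4), (d - 7)*(d - 2)*(d + 3)) = d^2 + d - 6
(3) = gcd((u - 4)*(u + 1), (u - 4)^2) = u - 4
(4) = gcd((b + 1)*(b + 2), (b - 3)*(b + 7)) = 1
(5) = x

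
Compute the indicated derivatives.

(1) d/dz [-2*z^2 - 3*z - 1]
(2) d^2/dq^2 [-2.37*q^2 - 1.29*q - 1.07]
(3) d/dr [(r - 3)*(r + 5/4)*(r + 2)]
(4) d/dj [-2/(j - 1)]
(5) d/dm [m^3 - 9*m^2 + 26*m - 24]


(1) = -4*z - 3
(2) = -4.74000000000000
(3) = 3*r^2 + r/2 - 29/4
(4) = 2/(j - 1)^2
(5) = 3*m^2 - 18*m + 26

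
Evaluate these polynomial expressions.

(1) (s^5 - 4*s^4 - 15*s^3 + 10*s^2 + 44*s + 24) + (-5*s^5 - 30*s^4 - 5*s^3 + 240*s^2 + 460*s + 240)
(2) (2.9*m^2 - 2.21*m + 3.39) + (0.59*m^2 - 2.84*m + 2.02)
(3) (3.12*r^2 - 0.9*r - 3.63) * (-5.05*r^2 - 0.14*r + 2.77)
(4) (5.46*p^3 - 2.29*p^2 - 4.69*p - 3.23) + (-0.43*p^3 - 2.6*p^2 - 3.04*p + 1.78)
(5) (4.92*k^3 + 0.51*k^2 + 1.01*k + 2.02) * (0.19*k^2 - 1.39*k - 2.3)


(1) = -4*s^5 - 34*s^4 - 20*s^3 + 250*s^2 + 504*s + 264
(2) = 3.49*m^2 - 5.05*m + 5.41
(3) = -15.756*r^4 + 4.1082*r^3 + 27.0999*r^2 - 1.9848*r - 10.0551
(4) = 5.03*p^3 - 4.89*p^2 - 7.73*p - 1.45
(5) = 0.9348*k^5 - 6.7419*k^4 - 11.833*k^3 - 2.1931*k^2 - 5.1308*k - 4.646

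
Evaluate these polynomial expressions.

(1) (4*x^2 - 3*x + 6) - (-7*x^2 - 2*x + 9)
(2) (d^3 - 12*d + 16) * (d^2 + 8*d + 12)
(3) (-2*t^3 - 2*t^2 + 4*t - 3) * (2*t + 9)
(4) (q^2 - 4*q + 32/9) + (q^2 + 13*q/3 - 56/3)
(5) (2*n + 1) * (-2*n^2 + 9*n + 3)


(1) = 11*x^2 - x - 3
(2) = d^5 + 8*d^4 - 80*d^2 - 16*d + 192
(3) = -4*t^4 - 22*t^3 - 10*t^2 + 30*t - 27
(4) = 2*q^2 + q/3 - 136/9
(5) = -4*n^3 + 16*n^2 + 15*n + 3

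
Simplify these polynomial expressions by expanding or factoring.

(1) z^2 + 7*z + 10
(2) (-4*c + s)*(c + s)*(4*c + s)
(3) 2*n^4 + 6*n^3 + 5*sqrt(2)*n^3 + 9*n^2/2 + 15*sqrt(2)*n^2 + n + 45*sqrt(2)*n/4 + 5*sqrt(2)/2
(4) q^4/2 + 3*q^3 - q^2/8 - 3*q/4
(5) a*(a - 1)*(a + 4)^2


(1) = (z + 2)*(z + 5)
(2) = -16*c^3 - 16*c^2*s + c*s^2 + s^3
(3) = (n + 2)*(n + 5*sqrt(2)/2)*(sqrt(2)*n + sqrt(2)/2)^2
(4) = q*(q/2 + 1/4)*(q - 1/2)*(q + 6)
(5) = a^4 + 7*a^3 + 8*a^2 - 16*a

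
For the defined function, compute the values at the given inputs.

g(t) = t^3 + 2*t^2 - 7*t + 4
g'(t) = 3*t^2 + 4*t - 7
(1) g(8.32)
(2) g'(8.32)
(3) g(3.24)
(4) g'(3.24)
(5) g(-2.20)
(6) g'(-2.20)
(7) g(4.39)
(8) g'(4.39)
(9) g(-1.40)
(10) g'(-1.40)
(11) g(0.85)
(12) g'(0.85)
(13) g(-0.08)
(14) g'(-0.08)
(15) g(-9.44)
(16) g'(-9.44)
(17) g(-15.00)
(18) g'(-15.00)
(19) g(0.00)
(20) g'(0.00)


(1) = 660.14
(2) = 233.95
(3) = 36.33
(4) = 37.45
(5) = 18.43
(6) = -1.28
(7) = 96.42
(8) = 68.38
(9) = 14.98
(10) = -6.72
(11) = 0.11
(12) = -1.43
(13) = 4.57
(14) = -7.30
(15) = -592.93
(16) = 222.58
(17) = -2816.00
(18) = 608.00
(19) = 4.00
(20) = -7.00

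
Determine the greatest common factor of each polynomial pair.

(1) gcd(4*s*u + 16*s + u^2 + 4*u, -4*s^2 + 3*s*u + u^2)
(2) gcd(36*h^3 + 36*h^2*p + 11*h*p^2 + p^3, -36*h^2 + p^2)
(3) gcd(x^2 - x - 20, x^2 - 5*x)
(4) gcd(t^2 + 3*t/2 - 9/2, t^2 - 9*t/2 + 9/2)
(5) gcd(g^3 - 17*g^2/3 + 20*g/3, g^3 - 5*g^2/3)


(1) = 4*s + u
(2) = 6*h + p
(3) = gcd((x - 5)*(x + 4), x*(x - 5)) = x - 5
(4) = gcd((t - 3/2)*(t + 3), (t - 3)*(t - 3/2)) = t - 3/2
(5) = gcd(g*(g - 4)*(g - 5/3), g^2*(g - 5/3)) = g^2 - 5*g/3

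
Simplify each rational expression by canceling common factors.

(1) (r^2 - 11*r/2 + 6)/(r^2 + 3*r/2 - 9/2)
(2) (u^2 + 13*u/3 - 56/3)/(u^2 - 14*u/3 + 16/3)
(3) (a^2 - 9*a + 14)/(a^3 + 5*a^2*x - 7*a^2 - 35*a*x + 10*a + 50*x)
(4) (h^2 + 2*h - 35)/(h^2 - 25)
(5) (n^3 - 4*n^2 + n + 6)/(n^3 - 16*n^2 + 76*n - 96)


(1) = (r - 4)/(r + 3)
(2) = (u + 7)/(u - 2)
(3) = (a - 7)/(a^2 + 5*a*x - 5*a - 25*x)
(4) = (h + 7)/(h + 5)
(5) = (n^2 - 2*n - 3)/(n^2 - 14*n + 48)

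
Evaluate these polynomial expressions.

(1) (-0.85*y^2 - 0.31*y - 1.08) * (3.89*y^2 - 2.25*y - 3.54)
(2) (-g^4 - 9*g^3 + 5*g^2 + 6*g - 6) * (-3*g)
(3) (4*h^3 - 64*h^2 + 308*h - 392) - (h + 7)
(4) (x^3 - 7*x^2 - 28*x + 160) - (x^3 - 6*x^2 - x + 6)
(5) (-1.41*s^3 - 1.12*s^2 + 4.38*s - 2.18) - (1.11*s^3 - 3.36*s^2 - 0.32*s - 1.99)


(1) = -3.3065*y^4 + 0.7066*y^3 - 0.4947*y^2 + 3.5274*y + 3.8232
(2) = 3*g^5 + 27*g^4 - 15*g^3 - 18*g^2 + 18*g
(3) = 4*h^3 - 64*h^2 + 307*h - 399
(4) = -x^2 - 27*x + 154
(5) = -2.52*s^3 + 2.24*s^2 + 4.7*s - 0.19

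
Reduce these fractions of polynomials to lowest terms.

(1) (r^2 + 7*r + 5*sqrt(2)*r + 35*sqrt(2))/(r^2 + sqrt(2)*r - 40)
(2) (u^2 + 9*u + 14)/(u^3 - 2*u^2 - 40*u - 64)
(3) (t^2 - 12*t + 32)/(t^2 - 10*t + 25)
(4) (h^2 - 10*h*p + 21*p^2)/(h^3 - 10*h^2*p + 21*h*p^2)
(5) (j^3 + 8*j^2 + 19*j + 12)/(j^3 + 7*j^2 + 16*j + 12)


(1) = (r + 7)/(r - 4*sqrt(2))
(2) = (u + 7)/(u^2 - 4*u - 32)
(3) = (t^2 - 12*t + 32)/(t^2 - 10*t + 25)
(4) = 1/h
(5) = (j^2 + 5*j + 4)/(j^2 + 4*j + 4)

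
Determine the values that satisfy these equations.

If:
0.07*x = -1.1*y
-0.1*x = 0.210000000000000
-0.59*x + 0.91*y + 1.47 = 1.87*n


Then:
n = 1.51
x = -2.10
y = 0.13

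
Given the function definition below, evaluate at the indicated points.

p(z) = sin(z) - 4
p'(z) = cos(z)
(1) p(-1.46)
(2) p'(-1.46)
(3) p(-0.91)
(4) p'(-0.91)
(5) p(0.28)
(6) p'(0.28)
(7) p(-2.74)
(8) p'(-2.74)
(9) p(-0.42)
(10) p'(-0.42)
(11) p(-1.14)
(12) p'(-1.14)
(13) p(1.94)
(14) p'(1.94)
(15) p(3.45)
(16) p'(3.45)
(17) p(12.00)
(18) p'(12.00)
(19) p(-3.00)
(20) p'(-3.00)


(1) = -4.99
(2) = 0.11
(3) = -4.79
(4) = 0.61
(5) = -3.72
(6) = 0.96
(7) = -4.39
(8) = -0.92
(9) = -4.41
(10) = 0.91
(11) = -4.91
(12) = 0.42
(13) = -3.07
(14) = -0.36
(15) = -4.30
(16) = -0.95
(17) = -4.54
(18) = 0.84
(19) = -4.14
(20) = -0.99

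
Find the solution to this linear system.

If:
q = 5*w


Then:
q = 5*w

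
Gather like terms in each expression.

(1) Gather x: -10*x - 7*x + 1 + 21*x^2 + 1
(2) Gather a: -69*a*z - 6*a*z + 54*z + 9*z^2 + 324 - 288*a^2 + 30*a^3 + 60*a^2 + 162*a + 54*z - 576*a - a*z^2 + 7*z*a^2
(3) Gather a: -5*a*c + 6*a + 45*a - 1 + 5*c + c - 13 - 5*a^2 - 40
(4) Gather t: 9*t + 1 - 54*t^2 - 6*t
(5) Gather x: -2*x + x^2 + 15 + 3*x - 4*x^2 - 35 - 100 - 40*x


(1) = 21*x^2 - 17*x + 2
(2) = 30*a^3 + a^2*(7*z - 228) + a*(-z^2 - 75*z - 414) + 9*z^2 + 108*z + 324
(3) = -5*a^2 + a*(51 - 5*c) + 6*c - 54
(4) = -54*t^2 + 3*t + 1
(5) = -3*x^2 - 39*x - 120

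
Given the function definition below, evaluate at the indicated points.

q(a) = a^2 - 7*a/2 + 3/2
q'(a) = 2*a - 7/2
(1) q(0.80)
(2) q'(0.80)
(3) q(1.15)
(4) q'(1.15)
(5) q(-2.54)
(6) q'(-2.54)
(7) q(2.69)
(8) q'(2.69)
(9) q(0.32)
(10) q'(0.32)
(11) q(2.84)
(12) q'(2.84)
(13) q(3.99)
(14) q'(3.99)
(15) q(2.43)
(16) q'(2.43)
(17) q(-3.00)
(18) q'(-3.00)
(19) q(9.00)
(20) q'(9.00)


(1) = -0.66
(2) = -1.90
(3) = -1.20
(4) = -1.20
(5) = 16.84
(6) = -8.58
(7) = -0.68
(8) = 1.88
(9) = 0.48
(10) = -2.86
(11) = -0.37
(12) = 2.18
(13) = 3.46
(14) = 4.48
(15) = -1.10
(16) = 1.36
(17) = 21.00
(18) = -9.50
(19) = 51.00
(20) = 14.50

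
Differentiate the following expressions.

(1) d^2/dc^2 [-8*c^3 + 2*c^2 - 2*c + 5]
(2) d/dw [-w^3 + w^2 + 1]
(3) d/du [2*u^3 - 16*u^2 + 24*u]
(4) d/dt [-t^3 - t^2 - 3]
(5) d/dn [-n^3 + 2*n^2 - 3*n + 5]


(1) = 4 - 48*c
(2) = w*(2 - 3*w)
(3) = 6*u^2 - 32*u + 24
(4) = t*(-3*t - 2)
(5) = -3*n^2 + 4*n - 3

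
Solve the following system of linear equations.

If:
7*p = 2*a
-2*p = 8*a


Then:
a = 0
p = 0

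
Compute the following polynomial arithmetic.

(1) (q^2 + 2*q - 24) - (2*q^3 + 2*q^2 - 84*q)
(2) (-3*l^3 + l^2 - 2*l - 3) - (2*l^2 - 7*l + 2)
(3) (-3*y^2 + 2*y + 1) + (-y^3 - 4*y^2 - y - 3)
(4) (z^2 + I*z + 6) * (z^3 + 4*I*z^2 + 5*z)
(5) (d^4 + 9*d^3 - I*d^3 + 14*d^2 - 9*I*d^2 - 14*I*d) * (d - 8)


(1) = -2*q^3 - q^2 + 86*q - 24
(2) = -3*l^3 - l^2 + 5*l - 5
(3) = -y^3 - 7*y^2 + y - 2
(4) = z^5 + 5*I*z^4 + 7*z^3 + 29*I*z^2 + 30*z
(5) = d^5 + d^4 - I*d^4 - 58*d^3 - I*d^3 - 112*d^2 + 58*I*d^2 + 112*I*d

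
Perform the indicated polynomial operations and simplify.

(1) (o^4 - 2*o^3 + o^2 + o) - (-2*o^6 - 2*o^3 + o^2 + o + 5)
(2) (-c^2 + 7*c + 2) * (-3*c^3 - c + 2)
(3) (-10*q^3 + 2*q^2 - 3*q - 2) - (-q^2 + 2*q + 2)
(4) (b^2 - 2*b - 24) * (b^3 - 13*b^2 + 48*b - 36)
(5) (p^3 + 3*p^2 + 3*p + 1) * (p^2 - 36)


(1) = 2*o^6 + o^4 - 5
(2) = 3*c^5 - 21*c^4 - 5*c^3 - 9*c^2 + 12*c + 4
(3) = -10*q^3 + 3*q^2 - 5*q - 4
(4) = b^5 - 15*b^4 + 50*b^3 + 180*b^2 - 1080*b + 864
(5) = p^5 + 3*p^4 - 33*p^3 - 107*p^2 - 108*p - 36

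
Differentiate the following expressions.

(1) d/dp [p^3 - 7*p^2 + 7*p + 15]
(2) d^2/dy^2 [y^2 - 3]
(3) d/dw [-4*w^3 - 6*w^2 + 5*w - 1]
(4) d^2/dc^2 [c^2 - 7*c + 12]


(1) = 3*p^2 - 14*p + 7
(2) = 2
(3) = -12*w^2 - 12*w + 5
(4) = 2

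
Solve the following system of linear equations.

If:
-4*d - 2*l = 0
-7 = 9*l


Then:
d = 7/18
l = -7/9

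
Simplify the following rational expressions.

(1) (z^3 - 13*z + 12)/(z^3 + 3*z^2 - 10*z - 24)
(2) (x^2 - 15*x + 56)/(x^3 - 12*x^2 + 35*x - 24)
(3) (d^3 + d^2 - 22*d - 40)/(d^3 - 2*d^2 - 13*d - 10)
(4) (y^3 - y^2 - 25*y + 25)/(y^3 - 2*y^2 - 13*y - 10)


(1) = (z - 1)/(z + 2)
(2) = (x - 7)/(x^2 - 4*x + 3)
(3) = (d + 4)/(d + 1)
(4) = (y^2 + 4*y - 5)/(y^2 + 3*y + 2)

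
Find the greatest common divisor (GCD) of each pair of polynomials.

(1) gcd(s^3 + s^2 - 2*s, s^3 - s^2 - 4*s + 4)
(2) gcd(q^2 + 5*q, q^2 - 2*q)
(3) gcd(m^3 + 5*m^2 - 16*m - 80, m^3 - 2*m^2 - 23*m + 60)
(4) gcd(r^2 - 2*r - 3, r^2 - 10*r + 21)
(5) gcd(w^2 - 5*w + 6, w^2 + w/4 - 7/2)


(1) = gcd(s*(s - 1)*(s + 2), (s - 2)*(s - 1)*(s + 2)) = s^2 + s - 2
(2) = q
(3) = m^2 + m - 20
(4) = gcd((r - 3)*(r + 1), (r - 7)*(r - 3)) = r - 3
(5) = gcd((w - 3)*(w - 2), (w - 7/4)*(w + 2)) = 1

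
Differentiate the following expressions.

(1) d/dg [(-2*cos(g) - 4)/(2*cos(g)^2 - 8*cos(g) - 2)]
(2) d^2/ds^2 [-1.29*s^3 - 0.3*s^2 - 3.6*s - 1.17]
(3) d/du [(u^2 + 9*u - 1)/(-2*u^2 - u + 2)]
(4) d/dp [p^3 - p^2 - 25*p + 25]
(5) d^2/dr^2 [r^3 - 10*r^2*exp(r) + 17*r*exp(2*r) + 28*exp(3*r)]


(1) = (sin(g)^2 - 4*cos(g) + 6)*sin(g)/(sin(g)^2 + 4*cos(g))^2
(2) = -7.74*s - 0.6
(3) = 17*(u^2 + 1)/(4*u^4 + 4*u^3 - 7*u^2 - 4*u + 4)
(4) = 3*p^2 - 2*p - 25
(5) = -10*r^2*exp(r) + 68*r*exp(2*r) - 40*r*exp(r) + 6*r + 252*exp(3*r) + 68*exp(2*r) - 20*exp(r)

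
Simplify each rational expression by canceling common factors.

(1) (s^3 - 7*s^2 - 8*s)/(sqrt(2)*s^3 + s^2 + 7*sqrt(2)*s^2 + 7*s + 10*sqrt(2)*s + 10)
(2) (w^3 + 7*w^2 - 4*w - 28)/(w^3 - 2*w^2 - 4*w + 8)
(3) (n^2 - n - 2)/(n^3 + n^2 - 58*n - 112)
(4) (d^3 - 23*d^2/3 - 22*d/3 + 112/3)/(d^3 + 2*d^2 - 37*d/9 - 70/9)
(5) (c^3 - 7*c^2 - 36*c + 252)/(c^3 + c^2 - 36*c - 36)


(1) = (s^3 - 7*s^2 - 8*s)/(sqrt(2)*s^3 + s^2*(1 + 7*sqrt(2)) + s*(7 + 10*sqrt(2)) + 10)
(2) = (w + 7)/(w - 2)
(3) = (n^2 - n - 2)/(n^3 + n^2 - 58*n - 112)
(4) = (3*d - 24)/(3*d + 5)
(5) = (c - 7)/(c + 1)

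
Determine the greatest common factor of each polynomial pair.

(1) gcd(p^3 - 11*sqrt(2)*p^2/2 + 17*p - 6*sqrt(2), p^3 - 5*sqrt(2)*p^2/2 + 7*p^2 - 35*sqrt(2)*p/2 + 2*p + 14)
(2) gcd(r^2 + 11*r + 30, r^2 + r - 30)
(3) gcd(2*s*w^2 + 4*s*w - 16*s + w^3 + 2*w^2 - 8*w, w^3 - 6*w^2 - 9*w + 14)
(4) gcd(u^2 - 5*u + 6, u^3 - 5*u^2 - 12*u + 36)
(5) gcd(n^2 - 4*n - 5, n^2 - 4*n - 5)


(1) = p^2 - 5*sqrt(2)*p/2 + 2
(2) = gcd((r + 5)*(r + 6), (r - 5)*(r + 6)) = r + 6
(3) = 1
(4) = gcd((u - 3)*(u - 2), (u - 6)*(u - 2)*(u + 3)) = u - 2
(5) = n^2 - 4*n - 5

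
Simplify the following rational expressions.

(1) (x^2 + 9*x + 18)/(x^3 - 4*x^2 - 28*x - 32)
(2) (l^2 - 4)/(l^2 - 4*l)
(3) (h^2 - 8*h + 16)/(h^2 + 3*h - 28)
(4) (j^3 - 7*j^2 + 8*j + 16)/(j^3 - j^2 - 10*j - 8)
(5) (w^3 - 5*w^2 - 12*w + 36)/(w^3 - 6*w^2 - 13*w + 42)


(1) = (x^2 + 9*x + 18)/(x^3 - 4*x^2 - 28*x - 32)
(2) = (l^2 - 4)/(l^2 - 4*l)
(3) = (h - 4)/(h + 7)
(4) = (j - 4)/(j + 2)
(5) = (w - 6)/(w - 7)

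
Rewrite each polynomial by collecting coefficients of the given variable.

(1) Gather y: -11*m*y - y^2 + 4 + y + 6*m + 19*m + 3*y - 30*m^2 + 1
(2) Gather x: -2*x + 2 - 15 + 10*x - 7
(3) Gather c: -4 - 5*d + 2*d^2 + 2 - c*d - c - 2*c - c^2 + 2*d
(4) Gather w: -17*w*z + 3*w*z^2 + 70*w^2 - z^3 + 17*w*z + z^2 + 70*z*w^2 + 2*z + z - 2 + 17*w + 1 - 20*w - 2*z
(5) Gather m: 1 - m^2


(1) = -30*m^2 + 25*m - y^2 + y*(4 - 11*m) + 5
(2) = 8*x - 20
(3) = -c^2 + c*(-d - 3) + 2*d^2 - 3*d - 2
(4) = w^2*(70*z + 70) + w*(3*z^2 - 3) - z^3 + z^2 + z - 1
(5) = 1 - m^2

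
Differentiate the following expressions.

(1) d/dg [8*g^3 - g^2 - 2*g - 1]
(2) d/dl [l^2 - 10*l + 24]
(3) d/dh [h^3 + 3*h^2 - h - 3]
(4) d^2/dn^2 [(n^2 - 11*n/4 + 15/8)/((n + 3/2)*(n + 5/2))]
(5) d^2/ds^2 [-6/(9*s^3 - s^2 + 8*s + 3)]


(1) = 24*g^2 - 2*g - 2
(2) = 2*l - 10
(3) = 3*h^2 + 6*h - 1
(4) = 12*(-72*n^3 - 60*n^2 + 570*n + 835)/(64*n^6 + 768*n^5 + 3792*n^4 + 9856*n^3 + 14220*n^2 + 10800*n + 3375)
(5) = 12*((27*s - 1)*(9*s^3 - s^2 + 8*s + 3) - (27*s^2 - 2*s + 8)^2)/(9*s^3 - s^2 + 8*s + 3)^3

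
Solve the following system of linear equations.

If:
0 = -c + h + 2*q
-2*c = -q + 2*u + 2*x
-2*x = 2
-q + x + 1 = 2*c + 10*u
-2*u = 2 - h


Then:
c = 1
h = 5/3
q = -1/3
u = -1/6
x = -1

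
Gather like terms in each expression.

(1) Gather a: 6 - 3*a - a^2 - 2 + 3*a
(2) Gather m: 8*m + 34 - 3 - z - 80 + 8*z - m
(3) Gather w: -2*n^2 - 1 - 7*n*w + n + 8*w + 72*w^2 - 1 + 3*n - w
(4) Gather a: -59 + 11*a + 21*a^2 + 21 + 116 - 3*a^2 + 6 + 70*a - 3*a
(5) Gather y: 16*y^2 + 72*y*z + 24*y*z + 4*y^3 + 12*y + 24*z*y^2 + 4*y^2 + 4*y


(1) = 4 - a^2
(2) = 7*m + 7*z - 49
(3) = -2*n^2 + 4*n + 72*w^2 + w*(7 - 7*n) - 2
(4) = 18*a^2 + 78*a + 84
(5) = 4*y^3 + y^2*(24*z + 20) + y*(96*z + 16)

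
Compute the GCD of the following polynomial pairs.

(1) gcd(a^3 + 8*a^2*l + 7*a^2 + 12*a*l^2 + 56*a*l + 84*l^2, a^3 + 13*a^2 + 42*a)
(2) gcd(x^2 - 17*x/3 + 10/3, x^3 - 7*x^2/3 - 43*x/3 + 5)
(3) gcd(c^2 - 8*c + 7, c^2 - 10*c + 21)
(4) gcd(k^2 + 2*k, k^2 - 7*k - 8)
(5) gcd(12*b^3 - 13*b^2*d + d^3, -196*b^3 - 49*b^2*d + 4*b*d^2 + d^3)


(1) = gcd((a + 7)*(a + 2*l)*(a + 6*l), a*(a + 6)*(a + 7)) = a + 7
(2) = gcd((x - 5)*(x - 2/3), (x - 5)*(x - 1/3)*(x + 3)) = x - 5
(3) = gcd((c - 7)*(c - 1), (c - 7)*(c - 3)) = c - 7
(4) = 1
(5) = gcd((-3*b + d)*(-b + d)*(4*b + d), (-7*b + d)*(4*b + d)*(7*b + d)) = 4*b + d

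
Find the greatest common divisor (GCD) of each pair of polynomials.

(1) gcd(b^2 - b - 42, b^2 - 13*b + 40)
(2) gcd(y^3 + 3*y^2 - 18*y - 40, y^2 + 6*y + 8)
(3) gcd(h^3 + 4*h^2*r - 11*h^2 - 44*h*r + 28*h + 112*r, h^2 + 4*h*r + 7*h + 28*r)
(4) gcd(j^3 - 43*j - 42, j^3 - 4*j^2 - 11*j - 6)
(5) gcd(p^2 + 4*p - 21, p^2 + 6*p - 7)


(1) = 1
(2) = y + 2
(3) = h + 4*r
(4) = gcd((j - 7)*(j + 1)*(j + 6), (j - 6)*(j + 1)^2) = j + 1
(5) = gcd((p - 3)*(p + 7), (p - 1)*(p + 7)) = p + 7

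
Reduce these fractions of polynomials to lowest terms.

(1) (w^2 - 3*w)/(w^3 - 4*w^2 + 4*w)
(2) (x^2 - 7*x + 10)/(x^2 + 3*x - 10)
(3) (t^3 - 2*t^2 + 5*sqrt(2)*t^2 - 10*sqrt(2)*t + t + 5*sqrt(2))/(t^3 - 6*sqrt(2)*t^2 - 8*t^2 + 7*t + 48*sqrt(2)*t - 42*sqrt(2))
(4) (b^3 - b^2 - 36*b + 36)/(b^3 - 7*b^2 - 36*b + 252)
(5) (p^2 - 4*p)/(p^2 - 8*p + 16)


(1) = (w - 3)/(w^2 - 4*w + 4)
(2) = (x - 5)/(x + 5)
(3) = (t^2 + t*(-1 + 5*sqrt(2)) - 5*sqrt(2))/(t^2 + t*(-6*sqrt(2) - 7) + 42*sqrt(2))
(4) = (b - 1)/(b - 7)
(5) = p/(p - 4)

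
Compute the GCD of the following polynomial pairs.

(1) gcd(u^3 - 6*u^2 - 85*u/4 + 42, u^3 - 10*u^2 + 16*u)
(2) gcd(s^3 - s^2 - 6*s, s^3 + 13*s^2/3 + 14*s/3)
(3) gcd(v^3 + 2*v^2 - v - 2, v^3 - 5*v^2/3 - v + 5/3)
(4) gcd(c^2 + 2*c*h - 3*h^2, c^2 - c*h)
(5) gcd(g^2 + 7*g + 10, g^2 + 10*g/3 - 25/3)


(1) = u - 8
(2) = gcd(s*(s - 3)*(s + 2), s*(s + 2)*(s + 7/3)) = s^2 + 2*s
(3) = gcd((v - 1)*(v + 1)*(v + 2), (v - 5/3)*(v - 1)*(v + 1)) = v^2 - 1
(4) = c - h
(5) = g + 5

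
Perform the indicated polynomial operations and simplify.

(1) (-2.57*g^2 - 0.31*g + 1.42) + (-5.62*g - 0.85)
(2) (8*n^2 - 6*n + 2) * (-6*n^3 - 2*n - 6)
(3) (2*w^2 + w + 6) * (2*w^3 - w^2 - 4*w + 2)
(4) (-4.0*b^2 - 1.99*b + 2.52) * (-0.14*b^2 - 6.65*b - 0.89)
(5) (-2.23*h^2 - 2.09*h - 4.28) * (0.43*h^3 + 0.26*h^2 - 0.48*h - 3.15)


(1) = -2.57*g^2 - 5.93*g + 0.57
(2) = -48*n^5 + 36*n^4 - 28*n^3 - 36*n^2 + 32*n - 12
(3) = 4*w^5 + 3*w^3 - 6*w^2 - 22*w + 12
(4) = 0.56*b^4 + 26.8786*b^3 + 16.4407*b^2 - 14.9869*b - 2.2428
(5) = -0.9589*h^5 - 1.4785*h^4 - 1.3134*h^3 + 6.9149*h^2 + 8.6379*h + 13.482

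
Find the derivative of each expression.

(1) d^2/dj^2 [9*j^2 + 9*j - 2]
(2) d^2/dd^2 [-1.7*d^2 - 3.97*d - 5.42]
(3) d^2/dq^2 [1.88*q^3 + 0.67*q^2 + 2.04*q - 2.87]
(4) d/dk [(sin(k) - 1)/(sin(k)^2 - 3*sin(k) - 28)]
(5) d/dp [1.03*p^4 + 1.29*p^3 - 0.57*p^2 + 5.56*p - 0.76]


(1) = 18
(2) = -3.40000000000000
(3) = 11.28*q + 1.34
(4) = (2*sin(k) + cos(k)^2 - 32)*cos(k)/((sin(k) - 7)^2*(sin(k) + 4)^2)
(5) = 4.12*p^3 + 3.87*p^2 - 1.14*p + 5.56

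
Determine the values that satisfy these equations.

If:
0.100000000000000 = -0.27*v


Then:
v = -0.37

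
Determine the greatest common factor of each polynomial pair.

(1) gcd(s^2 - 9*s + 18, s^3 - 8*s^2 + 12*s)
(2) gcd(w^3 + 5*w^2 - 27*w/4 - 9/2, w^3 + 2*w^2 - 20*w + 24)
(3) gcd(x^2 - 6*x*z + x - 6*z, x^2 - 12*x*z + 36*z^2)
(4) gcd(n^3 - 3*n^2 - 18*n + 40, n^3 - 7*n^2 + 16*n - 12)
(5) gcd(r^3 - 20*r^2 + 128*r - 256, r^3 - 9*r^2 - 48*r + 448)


(1) = s - 6
(2) = gcd((w - 3/2)*(w + 1/2)*(w + 6), (w - 2)^2*(w + 6)) = w + 6
(3) = gcd((x + 1)*(x - 6*z), (x - 6*z)^2) = x - 6*z
(4) = gcd((n - 5)*(n - 2)*(n + 4), (n - 3)*(n - 2)^2) = n - 2
(5) = r^2 - 16*r + 64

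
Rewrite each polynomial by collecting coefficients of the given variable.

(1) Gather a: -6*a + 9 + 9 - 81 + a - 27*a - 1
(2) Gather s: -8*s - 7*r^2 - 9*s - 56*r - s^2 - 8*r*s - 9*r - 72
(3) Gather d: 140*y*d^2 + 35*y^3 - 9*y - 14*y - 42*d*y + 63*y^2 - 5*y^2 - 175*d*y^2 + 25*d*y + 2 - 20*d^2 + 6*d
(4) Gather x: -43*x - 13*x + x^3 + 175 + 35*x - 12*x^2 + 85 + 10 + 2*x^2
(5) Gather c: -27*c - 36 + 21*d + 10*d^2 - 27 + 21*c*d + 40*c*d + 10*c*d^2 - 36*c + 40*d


(1) = -32*a - 64
(2) = -7*r^2 - 65*r - s^2 + s*(-8*r - 17) - 72
(3) = d^2*(140*y - 20) + d*(-175*y^2 - 17*y + 6) + 35*y^3 + 58*y^2 - 23*y + 2
(4) = x^3 - 10*x^2 - 21*x + 270
(5) = c*(10*d^2 + 61*d - 63) + 10*d^2 + 61*d - 63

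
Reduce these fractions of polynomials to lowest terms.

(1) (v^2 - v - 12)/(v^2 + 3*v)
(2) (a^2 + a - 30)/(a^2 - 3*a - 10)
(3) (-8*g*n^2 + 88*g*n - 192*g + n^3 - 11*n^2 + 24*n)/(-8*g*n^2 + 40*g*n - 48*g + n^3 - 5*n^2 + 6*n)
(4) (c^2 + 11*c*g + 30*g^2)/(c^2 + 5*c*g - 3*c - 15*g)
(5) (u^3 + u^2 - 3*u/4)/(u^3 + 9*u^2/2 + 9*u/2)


(1) = (v - 4)/v
(2) = (a + 6)/(a + 2)
(3) = (n - 8)/(n - 2)
(4) = (c + 6*g)/(c - 3)
(5) = (2*u - 1)/(2*u + 6)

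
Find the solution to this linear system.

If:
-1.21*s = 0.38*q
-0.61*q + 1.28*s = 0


Then:
q = 0.00
s = 0.00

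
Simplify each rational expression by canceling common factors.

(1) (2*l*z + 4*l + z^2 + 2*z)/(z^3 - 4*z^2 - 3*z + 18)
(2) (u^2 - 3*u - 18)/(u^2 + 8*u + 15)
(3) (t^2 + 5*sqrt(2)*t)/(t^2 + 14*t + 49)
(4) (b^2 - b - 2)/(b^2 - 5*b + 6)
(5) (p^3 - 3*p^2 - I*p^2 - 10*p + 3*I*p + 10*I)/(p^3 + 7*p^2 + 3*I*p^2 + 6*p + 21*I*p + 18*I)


(1) = (2*l + z)/(z^2 - 6*z + 9)
(2) = (u - 6)/(u + 5)
(3) = (t^2 + 5*sqrt(2)*t)/(t^2 + 14*t + 49)
(4) = (b + 1)/(b - 3)
(5) = (p^3 + p^2*(-3 - I) + p*(-10 + 3*I) + 10*I)/(p^3 + p^2*(7 + 3*I) + p*(6 + 21*I) + 18*I)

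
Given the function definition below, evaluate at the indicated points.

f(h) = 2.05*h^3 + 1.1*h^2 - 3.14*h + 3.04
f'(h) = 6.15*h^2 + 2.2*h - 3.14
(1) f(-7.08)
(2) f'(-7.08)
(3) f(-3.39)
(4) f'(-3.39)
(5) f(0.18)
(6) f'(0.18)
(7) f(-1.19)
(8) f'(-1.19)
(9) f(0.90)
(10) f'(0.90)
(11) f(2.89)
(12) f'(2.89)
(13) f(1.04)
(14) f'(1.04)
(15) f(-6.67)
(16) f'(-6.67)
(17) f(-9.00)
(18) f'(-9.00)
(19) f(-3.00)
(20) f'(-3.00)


(1) = -647.12
(2) = 289.56
(3) = -53.54
(4) = 60.08
(5) = 2.52
(6) = -2.54
(7) = 4.88
(8) = 2.95
(9) = 2.60
(10) = 3.82
(11) = 52.63
(12) = 54.58
(13) = 3.27
(14) = 5.80
(15) = -535.40
(16) = 255.79
(17) = -1374.05
(18) = 475.21
(19) = -32.99
(20) = 45.61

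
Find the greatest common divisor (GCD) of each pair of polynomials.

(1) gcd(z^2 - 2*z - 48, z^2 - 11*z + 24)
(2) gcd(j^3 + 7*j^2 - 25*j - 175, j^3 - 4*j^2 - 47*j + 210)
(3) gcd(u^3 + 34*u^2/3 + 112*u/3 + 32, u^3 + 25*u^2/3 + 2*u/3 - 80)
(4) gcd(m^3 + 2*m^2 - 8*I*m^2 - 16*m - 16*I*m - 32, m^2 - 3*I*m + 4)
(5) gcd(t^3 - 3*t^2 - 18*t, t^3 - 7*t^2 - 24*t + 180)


(1) = z - 8
(2) = gcd((j - 5)*(j + 5)*(j + 7), (j - 6)*(j - 5)*(j + 7)) = j^2 + 2*j - 35
(3) = u + 6
(4) = m - 4*I
(5) = t - 6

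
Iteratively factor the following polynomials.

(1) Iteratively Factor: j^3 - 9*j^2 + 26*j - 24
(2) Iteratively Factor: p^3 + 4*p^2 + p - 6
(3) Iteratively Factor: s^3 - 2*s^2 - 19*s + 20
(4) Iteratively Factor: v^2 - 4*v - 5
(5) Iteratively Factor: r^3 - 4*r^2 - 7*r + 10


(1) = (j - 2)*(j^2 - 7*j + 12) = (j - 4)*(j - 2)*(j - 3)
(2) = (p + 3)*(p^2 + p - 2) = (p + 2)*(p + 3)*(p - 1)
(3) = (s - 1)*(s^2 - s - 20) = (s - 1)*(s + 4)*(s - 5)
(4) = (v - 5)*(v + 1)
(5) = (r + 2)*(r^2 - 6*r + 5) = (r - 1)*(r + 2)*(r - 5)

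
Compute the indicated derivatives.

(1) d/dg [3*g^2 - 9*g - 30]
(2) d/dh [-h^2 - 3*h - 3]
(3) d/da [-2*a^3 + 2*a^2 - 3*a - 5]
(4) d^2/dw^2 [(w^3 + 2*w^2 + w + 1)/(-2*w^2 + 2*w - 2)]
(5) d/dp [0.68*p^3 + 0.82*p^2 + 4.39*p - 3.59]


(1) = 6*g - 9
(2) = -2*h - 3
(3) = -6*a^2 + 4*a - 3
(4) = 3*(-w^3 + 2*w^2 + w - 1)/(w^6 - 3*w^5 + 6*w^4 - 7*w^3 + 6*w^2 - 3*w + 1)
(5) = 2.04*p^2 + 1.64*p + 4.39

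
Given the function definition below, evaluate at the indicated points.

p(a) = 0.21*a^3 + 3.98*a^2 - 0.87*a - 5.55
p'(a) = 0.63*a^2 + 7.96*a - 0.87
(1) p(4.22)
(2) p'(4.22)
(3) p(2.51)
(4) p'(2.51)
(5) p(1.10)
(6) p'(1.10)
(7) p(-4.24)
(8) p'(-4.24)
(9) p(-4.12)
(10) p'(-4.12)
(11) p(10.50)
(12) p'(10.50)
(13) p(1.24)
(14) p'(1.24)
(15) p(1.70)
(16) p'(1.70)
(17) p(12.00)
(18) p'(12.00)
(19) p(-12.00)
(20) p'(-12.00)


(1) = 77.44
(2) = 43.94
(3) = 20.66
(4) = 23.08
(5) = -1.41
(6) = 8.65
(7) = 53.68
(8) = -23.29
(9) = 50.91
(10) = -22.97
(11) = 667.21
(12) = 152.17
(13) = -0.11
(14) = 9.97
(15) = 5.50
(16) = 14.48
(17) = 920.01
(18) = 185.37
(19) = 215.13
(20) = -5.67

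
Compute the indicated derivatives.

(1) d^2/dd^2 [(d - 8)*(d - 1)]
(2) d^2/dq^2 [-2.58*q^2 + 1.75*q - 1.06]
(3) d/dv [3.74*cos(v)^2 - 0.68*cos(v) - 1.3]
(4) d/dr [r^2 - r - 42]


(1) = 2
(2) = -5.16000000000000
(3) = (0.68 - 7.48*cos(v))*sin(v)
(4) = 2*r - 1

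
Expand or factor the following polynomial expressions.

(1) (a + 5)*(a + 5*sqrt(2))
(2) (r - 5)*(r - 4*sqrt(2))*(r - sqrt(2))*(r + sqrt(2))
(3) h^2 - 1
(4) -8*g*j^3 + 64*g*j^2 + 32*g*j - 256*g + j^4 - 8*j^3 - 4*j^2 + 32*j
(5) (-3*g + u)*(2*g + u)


(1) = a^2 + 5*a + 5*sqrt(2)*a + 25*sqrt(2)
(2) = r^4 - 4*sqrt(2)*r^3 - 5*r^3 - 2*r^2 + 20*sqrt(2)*r^2 + 10*r + 8*sqrt(2)*r - 40*sqrt(2)
(3) = (h - 1)*(h + 1)
(4) = (-8*g + j)*(j - 8)*(j - 2)*(j + 2)
(5) = -6*g^2 - g*u + u^2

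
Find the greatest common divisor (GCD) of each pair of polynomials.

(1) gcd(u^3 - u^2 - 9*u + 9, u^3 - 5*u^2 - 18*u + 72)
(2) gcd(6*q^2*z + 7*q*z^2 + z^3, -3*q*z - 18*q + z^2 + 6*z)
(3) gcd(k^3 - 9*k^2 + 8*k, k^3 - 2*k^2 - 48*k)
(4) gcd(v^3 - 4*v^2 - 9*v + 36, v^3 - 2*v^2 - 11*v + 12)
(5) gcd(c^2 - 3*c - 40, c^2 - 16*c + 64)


(1) = gcd((u - 3)*(u - 1)*(u + 3), (u - 6)*(u - 3)*(u + 4)) = u - 3
(2) = gcd(z*(q + z)*(6*q + z), (-3*q + z)*(z + 6)) = 1
(3) = gcd(k*(k - 8)*(k - 1), k*(k - 8)*(k + 6)) = k^2 - 8*k
(4) = v^2 - v - 12
(5) = c - 8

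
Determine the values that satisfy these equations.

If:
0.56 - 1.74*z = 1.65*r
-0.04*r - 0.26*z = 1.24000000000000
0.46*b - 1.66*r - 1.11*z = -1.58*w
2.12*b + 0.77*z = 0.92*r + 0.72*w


Then:
b = 5.26
r = 6.41
w = 1.16
z = -5.76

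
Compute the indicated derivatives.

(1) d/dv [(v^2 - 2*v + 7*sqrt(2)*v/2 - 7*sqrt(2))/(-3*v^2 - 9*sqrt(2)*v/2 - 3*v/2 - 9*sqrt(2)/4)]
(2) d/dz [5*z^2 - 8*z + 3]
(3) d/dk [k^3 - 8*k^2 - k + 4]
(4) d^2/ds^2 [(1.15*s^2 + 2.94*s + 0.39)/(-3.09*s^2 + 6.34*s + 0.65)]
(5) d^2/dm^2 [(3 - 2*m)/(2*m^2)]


(1) = 2*(-10*v^2 + 8*sqrt(2)*v^2 - 62*sqrt(2)*v - 105 - 8*sqrt(2))/(3*(8*v^4 + 8*v^3 + 24*sqrt(2)*v^3 + 24*sqrt(2)*v^2 + 38*v^2 + 6*sqrt(2)*v + 36*v + 9))
(2) = 10*z - 8
(3) = 3*k^2 - 16*k - 1
(4) = (-101.201208*s^3 - 36.201204*s^2 + 10.412064*s - 9.659468)/(29.503629*s^6 - 181.604862*s^5 + 353.994417*s^4 - 178.436764*s^3 - 74.464845*s^2 - 8.03595*s - 0.274625)
(5) = (9 - 2*m)/m^4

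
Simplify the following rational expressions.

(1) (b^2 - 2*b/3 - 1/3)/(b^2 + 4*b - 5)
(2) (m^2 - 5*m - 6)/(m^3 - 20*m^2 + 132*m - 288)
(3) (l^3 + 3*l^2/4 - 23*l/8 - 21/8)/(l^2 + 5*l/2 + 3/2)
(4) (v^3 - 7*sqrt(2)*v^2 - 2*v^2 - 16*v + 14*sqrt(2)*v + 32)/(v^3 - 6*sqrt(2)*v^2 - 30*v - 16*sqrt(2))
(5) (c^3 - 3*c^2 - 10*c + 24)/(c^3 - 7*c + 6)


(1) = (3*b + 1)/(3*b + 15)
(2) = (m + 1)/(m^2 - 14*m + 48)
(3) = l - 7/4
(4) = (v - 2)/(v + sqrt(2))
(5) = (c - 4)/(c - 1)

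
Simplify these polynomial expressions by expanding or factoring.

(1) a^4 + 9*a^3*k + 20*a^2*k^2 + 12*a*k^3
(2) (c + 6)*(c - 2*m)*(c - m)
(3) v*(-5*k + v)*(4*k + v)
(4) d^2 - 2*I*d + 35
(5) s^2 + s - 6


(1) = a*(a + k)*(a + 2*k)*(a + 6*k)
(2) = c^3 - 3*c^2*m + 6*c^2 + 2*c*m^2 - 18*c*m + 12*m^2
(3) = -20*k^2*v - k*v^2 + v^3
(4) = (d - 7*I)*(d + 5*I)
(5) = (s - 2)*(s + 3)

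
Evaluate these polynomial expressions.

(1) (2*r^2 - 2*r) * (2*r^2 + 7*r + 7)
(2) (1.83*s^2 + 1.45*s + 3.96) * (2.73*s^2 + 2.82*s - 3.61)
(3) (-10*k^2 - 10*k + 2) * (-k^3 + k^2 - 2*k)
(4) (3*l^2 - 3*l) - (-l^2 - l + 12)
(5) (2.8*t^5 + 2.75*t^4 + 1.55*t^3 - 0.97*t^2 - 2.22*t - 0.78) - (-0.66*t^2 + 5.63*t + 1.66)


(1) = 4*r^4 + 10*r^3 - 14*r
(2) = 4.9959*s^4 + 9.1191*s^3 + 8.2935*s^2 + 5.9327*s - 14.2956
(3) = 10*k^5 + 8*k^3 + 22*k^2 - 4*k
(4) = 4*l^2 - 2*l - 12
(5) = 2.8*t^5 + 2.75*t^4 + 1.55*t^3 - 0.31*t^2 - 7.85*t - 2.44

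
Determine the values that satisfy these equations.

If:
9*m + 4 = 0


Then:
m = -4/9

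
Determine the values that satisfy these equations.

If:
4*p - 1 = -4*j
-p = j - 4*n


Then:
j = 1/4 - p
n = 1/16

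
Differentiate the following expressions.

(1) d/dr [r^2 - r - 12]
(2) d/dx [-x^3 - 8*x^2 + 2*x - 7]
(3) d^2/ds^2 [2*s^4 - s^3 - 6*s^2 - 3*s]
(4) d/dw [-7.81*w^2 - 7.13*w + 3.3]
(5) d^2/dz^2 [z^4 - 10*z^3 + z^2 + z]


(1) = 2*r - 1
(2) = -3*x^2 - 16*x + 2
(3) = 24*s^2 - 6*s - 12
(4) = -15.62*w - 7.13
(5) = 12*z^2 - 60*z + 2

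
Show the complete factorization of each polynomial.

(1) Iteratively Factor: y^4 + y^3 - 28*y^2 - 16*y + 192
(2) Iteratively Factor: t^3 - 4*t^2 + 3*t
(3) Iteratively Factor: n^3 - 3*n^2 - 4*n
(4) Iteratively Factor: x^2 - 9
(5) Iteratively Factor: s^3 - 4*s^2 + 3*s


(1) = (y + 4)*(y^3 - 3*y^2 - 16*y + 48) = (y + 4)^2*(y^2 - 7*y + 12) = (y - 4)*(y + 4)^2*(y - 3)
(2) = (t)*(t^2 - 4*t + 3) = t*(t - 3)*(t - 1)
(3) = (n - 4)*(n^2 + n) = (n - 4)*(n + 1)*(n)
(4) = (x - 3)*(x + 3)
(5) = (s - 3)*(s^2 - s) = s*(s - 3)*(s - 1)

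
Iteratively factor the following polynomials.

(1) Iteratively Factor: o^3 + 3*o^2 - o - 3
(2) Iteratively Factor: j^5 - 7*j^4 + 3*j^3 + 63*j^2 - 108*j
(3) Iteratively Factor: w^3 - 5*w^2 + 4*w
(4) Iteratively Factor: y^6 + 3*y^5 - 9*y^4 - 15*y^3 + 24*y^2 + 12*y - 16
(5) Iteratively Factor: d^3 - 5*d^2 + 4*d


(1) = (o + 3)*(o^2 - 1) = (o - 1)*(o + 3)*(o + 1)
(2) = (j - 3)*(j^4 - 4*j^3 - 9*j^2 + 36*j) = j*(j - 3)*(j^3 - 4*j^2 - 9*j + 36) = j*(j - 3)*(j + 3)*(j^2 - 7*j + 12) = j*(j - 4)*(j - 3)*(j + 3)*(j - 3)
(3) = (w - 1)*(w^2 - 4*w) = w*(w - 1)*(w - 4)
(4) = (y - 1)*(y^5 + 4*y^4 - 5*y^3 - 20*y^2 + 4*y + 16) = (y - 1)*(y + 1)*(y^4 + 3*y^3 - 8*y^2 - 12*y + 16) = (y - 1)*(y + 1)*(y + 2)*(y^3 + y^2 - 10*y + 8) = (y - 1)^2*(y + 1)*(y + 2)*(y^2 + 2*y - 8) = (y - 1)^2*(y + 1)*(y + 2)*(y + 4)*(y - 2)
(5) = (d - 4)*(d^2 - d) = (d - 4)*(d - 1)*(d)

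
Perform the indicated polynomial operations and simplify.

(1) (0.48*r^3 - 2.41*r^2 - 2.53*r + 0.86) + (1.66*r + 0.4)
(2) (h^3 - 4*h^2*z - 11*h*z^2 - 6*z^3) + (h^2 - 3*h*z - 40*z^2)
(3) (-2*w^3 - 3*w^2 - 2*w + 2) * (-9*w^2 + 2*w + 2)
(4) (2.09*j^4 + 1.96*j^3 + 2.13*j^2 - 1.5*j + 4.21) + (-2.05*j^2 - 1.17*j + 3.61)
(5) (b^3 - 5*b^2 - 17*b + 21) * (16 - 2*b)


(1) = 0.48*r^3 - 2.41*r^2 - 0.87*r + 1.26
(2) = h^3 - 4*h^2*z + h^2 - 11*h*z^2 - 3*h*z - 6*z^3 - 40*z^2
(3) = 18*w^5 + 23*w^4 + 8*w^3 - 28*w^2 + 4
(4) = 2.09*j^4 + 1.96*j^3 + 0.08*j^2 - 2.67*j + 7.82
(5) = -2*b^4 + 26*b^3 - 46*b^2 - 314*b + 336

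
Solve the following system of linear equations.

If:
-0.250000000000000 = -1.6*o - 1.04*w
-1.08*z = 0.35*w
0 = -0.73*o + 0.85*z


Then:
o = -0.22
w = 0.57
z = -0.19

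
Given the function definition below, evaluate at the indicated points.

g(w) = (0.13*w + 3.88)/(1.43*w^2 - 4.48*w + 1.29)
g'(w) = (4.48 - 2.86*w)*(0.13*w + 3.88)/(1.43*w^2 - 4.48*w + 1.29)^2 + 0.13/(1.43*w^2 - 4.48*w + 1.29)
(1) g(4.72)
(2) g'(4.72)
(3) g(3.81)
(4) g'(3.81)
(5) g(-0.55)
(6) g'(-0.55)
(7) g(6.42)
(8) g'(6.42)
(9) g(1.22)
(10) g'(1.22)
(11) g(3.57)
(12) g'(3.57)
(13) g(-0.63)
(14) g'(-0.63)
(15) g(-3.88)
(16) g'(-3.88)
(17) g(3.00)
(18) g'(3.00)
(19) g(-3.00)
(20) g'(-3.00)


(1) = 0.37
(2) = -0.27
(3) = 0.88
(4) = -1.11
(5) = 0.91
(6) = 1.35
(7) = 0.15
(8) = -0.06
(9) = -1.97
(10) = 0.89
(11) = 1.23
(12) = -1.97
(13) = 0.81
(14) = 1.12
(15) = 0.08
(16) = 0.04
(17) = 5.93
(18) = -33.59
(19) = 0.13
(20) = 0.06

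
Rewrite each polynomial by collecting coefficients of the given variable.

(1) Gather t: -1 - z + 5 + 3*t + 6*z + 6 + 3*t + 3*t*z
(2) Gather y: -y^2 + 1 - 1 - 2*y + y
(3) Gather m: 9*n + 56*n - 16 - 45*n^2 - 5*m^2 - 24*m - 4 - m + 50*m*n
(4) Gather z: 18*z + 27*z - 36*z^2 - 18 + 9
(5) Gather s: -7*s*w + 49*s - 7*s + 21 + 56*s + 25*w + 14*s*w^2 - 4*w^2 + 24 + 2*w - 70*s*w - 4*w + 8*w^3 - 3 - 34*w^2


(1) = t*(3*z + 6) + 5*z + 10
(2) = -y^2 - y
(3) = -5*m^2 + m*(50*n - 25) - 45*n^2 + 65*n - 20
(4) = -36*z^2 + 45*z - 9
(5) = s*(14*w^2 - 77*w + 98) + 8*w^3 - 38*w^2 + 23*w + 42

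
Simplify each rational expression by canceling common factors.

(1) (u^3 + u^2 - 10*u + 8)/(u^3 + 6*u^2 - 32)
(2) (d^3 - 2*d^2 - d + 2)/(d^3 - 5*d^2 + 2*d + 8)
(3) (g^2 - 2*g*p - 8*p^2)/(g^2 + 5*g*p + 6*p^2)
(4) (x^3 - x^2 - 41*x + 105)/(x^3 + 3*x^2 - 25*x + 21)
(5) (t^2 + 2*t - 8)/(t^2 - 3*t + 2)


(1) = (u - 1)/(u + 4)
(2) = (d - 1)/(d - 4)
(3) = (g - 4*p)/(g + 3*p)
(4) = (x - 5)/(x - 1)
(5) = (t + 4)/(t - 1)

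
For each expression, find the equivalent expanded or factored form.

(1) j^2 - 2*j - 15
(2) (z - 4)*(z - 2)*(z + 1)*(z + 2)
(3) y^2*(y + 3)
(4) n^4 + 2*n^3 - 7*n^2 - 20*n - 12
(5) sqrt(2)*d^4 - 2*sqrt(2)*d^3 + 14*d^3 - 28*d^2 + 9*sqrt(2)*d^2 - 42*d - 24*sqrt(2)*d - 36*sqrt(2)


(1) = (j - 5)*(j + 3)
(2) = z^4 - 3*z^3 - 8*z^2 + 12*z + 16
(3) = y^3 + 3*y^2
(4) = (n - 3)*(n + 1)*(n + 2)^2
(5) = (d - 3)*(d + sqrt(2))*(d + 6*sqrt(2))*(sqrt(2)*d + sqrt(2))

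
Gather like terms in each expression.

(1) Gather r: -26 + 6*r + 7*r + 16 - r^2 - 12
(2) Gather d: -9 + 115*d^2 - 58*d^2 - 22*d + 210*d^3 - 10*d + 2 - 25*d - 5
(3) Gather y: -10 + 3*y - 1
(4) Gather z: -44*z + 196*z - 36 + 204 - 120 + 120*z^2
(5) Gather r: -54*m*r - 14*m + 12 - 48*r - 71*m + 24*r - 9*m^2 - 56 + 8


(1) = -r^2 + 13*r - 22
(2) = 210*d^3 + 57*d^2 - 57*d - 12
(3) = 3*y - 11
(4) = 120*z^2 + 152*z + 48
(5) = -9*m^2 - 85*m + r*(-54*m - 24) - 36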